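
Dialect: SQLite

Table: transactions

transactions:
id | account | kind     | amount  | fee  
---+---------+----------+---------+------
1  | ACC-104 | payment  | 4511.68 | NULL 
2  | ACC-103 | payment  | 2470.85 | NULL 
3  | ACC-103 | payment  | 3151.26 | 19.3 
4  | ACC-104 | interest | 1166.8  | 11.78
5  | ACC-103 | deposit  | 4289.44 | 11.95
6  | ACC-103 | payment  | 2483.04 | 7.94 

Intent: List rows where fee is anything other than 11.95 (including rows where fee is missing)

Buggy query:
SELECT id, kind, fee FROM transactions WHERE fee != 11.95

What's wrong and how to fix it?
Bug: Inequality against NULL is unknown, not true; rows with NULL are dropped

Fix: Handle NULL separately with IS NULL alongside the inequality

Corrected query:
SELECT id, kind, fee FROM transactions WHERE fee != 11.95 OR fee IS NULL

Result:
id | kind     | fee  
---+----------+------
1  | payment  | NULL 
2  | payment  | NULL 
3  | payment  | 19.3 
4  | interest | 11.78
6  | payment  | 7.94 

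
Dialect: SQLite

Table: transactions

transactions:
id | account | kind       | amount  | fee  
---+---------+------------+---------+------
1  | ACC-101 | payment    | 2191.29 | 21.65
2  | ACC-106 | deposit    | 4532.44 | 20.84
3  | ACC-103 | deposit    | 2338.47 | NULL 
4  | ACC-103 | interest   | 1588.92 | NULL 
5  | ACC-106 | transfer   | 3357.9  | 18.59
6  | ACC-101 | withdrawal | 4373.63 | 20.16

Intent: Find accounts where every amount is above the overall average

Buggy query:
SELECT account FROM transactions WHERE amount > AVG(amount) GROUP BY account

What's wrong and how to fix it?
Bug: WHERE evaluates per row before aggregation, so AVG() is unavailable

Fix: Use a subquery for AVG and a HAVING MIN(...) filter so the condition holds for every row in the group

Corrected query:
SELECT account FROM transactions GROUP BY account HAVING MIN(amount) > (SELECT AVG(amount) FROM transactions)

Result:
account
-------
ACC-106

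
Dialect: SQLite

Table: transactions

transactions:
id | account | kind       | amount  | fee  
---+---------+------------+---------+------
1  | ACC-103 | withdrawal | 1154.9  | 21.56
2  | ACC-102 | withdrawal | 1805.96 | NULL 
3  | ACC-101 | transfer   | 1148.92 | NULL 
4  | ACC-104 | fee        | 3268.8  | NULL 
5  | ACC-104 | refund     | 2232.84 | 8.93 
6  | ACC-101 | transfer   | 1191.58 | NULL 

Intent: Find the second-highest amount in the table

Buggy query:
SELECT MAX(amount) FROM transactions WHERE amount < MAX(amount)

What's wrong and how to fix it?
Bug: MAX(amount) on the right of the comparison is an aggregate-in-WHERE error

Fix: Compute the overall MAX in a subquery, then take MAX of rows below it

Corrected query:
SELECT MAX(amount) FROM transactions WHERE amount < (SELECT MAX(amount) FROM transactions)

Result:
MAX(amount)
-----------
2232.84    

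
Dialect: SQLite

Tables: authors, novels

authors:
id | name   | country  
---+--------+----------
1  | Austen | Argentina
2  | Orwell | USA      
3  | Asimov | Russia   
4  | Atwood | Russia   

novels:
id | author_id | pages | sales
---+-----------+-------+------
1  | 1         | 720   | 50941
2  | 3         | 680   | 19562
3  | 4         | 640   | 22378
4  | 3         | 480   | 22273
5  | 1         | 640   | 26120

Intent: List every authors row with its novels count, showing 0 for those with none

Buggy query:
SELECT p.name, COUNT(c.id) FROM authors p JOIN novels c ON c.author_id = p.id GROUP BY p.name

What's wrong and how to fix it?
Bug: An inner join excludes parents with zero children

Fix: Switch to LEFT JOIN to retain unmatched parent rows

Corrected query:
SELECT p.name, COUNT(c.id) FROM authors p LEFT JOIN novels c ON c.author_id = p.id GROUP BY p.name

Result:
name   | COUNT(c.id)
-------+------------
Asimov | 2          
Atwood | 1          
Austen | 2          
Orwell | 0          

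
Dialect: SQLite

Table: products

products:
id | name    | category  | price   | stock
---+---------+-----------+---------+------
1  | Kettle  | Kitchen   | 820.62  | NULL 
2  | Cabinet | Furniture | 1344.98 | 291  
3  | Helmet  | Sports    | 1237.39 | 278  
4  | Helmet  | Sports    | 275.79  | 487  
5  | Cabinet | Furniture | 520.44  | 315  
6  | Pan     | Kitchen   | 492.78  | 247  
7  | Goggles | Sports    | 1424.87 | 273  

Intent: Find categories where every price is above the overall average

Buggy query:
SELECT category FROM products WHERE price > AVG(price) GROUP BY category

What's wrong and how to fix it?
Bug: WHERE evaluates per row before aggregation, so AVG() is unavailable

Fix: Use a subquery for AVG and a HAVING MIN(...) filter so the condition holds for every row in the group

Corrected query:
SELECT category FROM products GROUP BY category HAVING MIN(price) > (SELECT AVG(price) FROM products)

Result:
(no rows)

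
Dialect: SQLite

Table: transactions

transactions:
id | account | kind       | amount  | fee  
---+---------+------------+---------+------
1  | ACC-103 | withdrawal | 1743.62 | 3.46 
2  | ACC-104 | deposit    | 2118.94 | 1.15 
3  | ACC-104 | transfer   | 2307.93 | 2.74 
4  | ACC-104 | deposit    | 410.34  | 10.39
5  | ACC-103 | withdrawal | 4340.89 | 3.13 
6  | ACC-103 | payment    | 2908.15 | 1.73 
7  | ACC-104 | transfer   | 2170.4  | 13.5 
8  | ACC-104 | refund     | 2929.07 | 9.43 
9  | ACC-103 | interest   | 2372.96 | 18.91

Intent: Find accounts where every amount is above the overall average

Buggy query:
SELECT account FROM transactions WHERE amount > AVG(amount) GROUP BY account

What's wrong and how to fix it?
Bug: AVG() is an aggregate; it can't sit directly in WHERE

Fix: Compute the overall average in a scalar subquery and compare each group's MIN against it in HAVING

Corrected query:
SELECT account FROM transactions GROUP BY account HAVING MIN(amount) > (SELECT AVG(amount) FROM transactions)

Result:
(no rows)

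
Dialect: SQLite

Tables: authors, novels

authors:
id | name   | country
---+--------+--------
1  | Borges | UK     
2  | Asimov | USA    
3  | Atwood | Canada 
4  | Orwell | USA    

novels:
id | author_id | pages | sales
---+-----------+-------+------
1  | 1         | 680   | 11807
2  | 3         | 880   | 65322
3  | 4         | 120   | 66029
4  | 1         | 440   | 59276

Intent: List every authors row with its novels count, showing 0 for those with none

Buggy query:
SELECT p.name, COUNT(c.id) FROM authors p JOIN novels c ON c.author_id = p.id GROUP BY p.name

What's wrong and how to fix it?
Bug: INNER JOIN drops authors rows that have no matching novels rows

Fix: Switch to LEFT JOIN to retain unmatched parent rows

Corrected query:
SELECT p.name, COUNT(c.id) FROM authors p LEFT JOIN novels c ON c.author_id = p.id GROUP BY p.name

Result:
name   | COUNT(c.id)
-------+------------
Asimov | 0          
Atwood | 1          
Borges | 2          
Orwell | 1          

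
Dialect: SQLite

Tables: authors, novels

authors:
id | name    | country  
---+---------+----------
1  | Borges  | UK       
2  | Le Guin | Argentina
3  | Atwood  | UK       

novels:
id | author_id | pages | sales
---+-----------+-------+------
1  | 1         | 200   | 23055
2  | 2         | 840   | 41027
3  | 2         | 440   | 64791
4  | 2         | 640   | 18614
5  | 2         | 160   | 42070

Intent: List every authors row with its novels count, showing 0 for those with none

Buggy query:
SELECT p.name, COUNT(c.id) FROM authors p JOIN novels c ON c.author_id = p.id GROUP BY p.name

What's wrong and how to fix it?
Bug: An inner join excludes parents with zero children

Fix: Switch to LEFT JOIN to retain unmatched parent rows

Corrected query:
SELECT p.name, COUNT(c.id) FROM authors p LEFT JOIN novels c ON c.author_id = p.id GROUP BY p.name

Result:
name    | COUNT(c.id)
--------+------------
Atwood  | 0          
Borges  | 1          
Le Guin | 4          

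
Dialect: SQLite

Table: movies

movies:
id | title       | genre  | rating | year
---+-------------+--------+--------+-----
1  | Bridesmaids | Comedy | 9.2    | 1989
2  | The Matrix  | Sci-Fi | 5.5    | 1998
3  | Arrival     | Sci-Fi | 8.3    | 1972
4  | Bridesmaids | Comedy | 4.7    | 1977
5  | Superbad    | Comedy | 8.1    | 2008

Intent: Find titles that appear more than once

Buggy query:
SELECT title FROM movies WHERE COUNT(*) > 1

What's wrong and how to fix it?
Bug: COUNT(*) is an aggregate and cannot be used in WHERE

Fix: GROUP BY title, then filter groups with HAVING COUNT(*) > 1

Corrected query:
SELECT title FROM movies GROUP BY title HAVING COUNT(*) > 1

Result:
title      
-----------
Bridesmaids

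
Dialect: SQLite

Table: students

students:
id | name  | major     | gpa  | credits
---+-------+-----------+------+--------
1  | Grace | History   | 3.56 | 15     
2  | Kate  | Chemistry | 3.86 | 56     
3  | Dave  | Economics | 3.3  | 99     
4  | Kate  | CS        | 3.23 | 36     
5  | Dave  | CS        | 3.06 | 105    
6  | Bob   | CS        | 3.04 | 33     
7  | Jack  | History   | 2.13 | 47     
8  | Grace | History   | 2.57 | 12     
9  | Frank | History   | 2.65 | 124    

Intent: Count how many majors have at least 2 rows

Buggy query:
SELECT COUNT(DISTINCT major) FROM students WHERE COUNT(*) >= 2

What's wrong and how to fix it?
Bug: COUNT(*) cannot appear in WHERE; the per-group count doesn't exist yet

Fix: Group first with HAVING COUNT(*) >= 2, then COUNT the resulting groups

Corrected query:
SELECT COUNT(*) FROM (SELECT major FROM students GROUP BY major HAVING COUNT(*) >= 2)

Result:
COUNT(*)
--------
2       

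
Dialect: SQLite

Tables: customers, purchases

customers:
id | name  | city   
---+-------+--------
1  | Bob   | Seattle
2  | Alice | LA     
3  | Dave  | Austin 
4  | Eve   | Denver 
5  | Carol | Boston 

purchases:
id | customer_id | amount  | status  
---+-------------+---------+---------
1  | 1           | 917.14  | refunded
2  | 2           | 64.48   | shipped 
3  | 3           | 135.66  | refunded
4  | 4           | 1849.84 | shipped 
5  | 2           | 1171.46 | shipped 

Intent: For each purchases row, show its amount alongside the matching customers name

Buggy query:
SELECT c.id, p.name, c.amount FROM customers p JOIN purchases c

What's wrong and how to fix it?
Bug: JOIN with no ON clause produces a cartesian product; every purchases row pairs with every customers row

Fix: Specify the join condition linking the foreign key to the parent id

Corrected query:
SELECT c.id, p.name, c.amount FROM customers p JOIN purchases c ON c.customer_id = p.id

Result:
id | name  | amount 
---+-------+--------
1  | Bob   | 917.14 
2  | Alice | 64.48  
3  | Dave  | 135.66 
4  | Eve   | 1849.84
5  | Alice | 1171.46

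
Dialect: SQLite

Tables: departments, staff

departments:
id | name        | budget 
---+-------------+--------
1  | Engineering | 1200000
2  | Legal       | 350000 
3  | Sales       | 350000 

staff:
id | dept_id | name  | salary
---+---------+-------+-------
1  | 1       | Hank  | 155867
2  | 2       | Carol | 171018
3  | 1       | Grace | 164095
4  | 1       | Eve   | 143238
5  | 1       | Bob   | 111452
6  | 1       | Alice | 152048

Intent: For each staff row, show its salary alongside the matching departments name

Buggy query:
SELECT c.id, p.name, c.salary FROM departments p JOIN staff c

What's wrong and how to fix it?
Bug: JOIN with no ON clause produces a cartesian product; every staff row pairs with every departments row

Fix: Add ON c.dept_id = p.id to the JOIN

Corrected query:
SELECT c.id, p.name, c.salary FROM departments p JOIN staff c ON c.dept_id = p.id

Result:
id | name        | salary
---+-------------+-------
1  | Engineering | 155867
2  | Legal       | 171018
3  | Engineering | 164095
4  | Engineering | 143238
5  | Engineering | 111452
6  | Engineering | 152048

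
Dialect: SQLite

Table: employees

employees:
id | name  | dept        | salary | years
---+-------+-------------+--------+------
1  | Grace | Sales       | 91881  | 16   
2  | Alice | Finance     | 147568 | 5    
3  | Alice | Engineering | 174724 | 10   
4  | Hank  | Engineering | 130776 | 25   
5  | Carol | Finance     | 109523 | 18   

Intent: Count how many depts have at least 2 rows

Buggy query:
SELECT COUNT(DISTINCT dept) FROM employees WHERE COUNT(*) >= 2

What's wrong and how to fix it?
Bug: WHERE filters individual rows, not groups, so a group-level COUNT is invalid there

Fix: Group first with HAVING COUNT(*) >= 2, then COUNT the resulting groups

Corrected query:
SELECT COUNT(*) FROM (SELECT dept FROM employees GROUP BY dept HAVING COUNT(*) >= 2)

Result:
COUNT(*)
--------
2       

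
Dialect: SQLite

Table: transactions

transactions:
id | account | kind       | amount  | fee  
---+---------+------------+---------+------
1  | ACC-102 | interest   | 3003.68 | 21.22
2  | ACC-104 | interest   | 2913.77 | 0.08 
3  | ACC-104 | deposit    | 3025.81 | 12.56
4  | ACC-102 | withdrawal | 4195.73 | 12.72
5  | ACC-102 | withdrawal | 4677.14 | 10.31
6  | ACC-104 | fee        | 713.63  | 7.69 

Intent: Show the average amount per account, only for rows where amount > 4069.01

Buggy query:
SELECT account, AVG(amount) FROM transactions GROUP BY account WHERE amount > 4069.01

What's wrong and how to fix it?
Bug: Row-level WHERE must come before GROUP BY in the clause order

Fix: Place WHERE between FROM and GROUP BY

Corrected query:
SELECT account, AVG(amount) FROM transactions WHERE amount > 4069.01 GROUP BY account

Result:
account | AVG(amount)
--------+------------
ACC-102 | 4436.435   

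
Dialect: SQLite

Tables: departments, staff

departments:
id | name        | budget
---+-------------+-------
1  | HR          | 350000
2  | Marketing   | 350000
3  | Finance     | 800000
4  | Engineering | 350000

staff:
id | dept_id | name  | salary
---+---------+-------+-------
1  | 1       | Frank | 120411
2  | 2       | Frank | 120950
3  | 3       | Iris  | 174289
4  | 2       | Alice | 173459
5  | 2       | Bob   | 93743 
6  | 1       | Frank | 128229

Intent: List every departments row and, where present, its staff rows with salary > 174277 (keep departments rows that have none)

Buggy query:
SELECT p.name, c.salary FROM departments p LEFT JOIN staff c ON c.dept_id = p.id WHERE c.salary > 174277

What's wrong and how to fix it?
Bug: Filtering c.salary in WHERE discards the NULL rows produced by LEFT JOIN, turning it into an inner join

Fix: Move the right-table condition into the ON clause so unmatched parents are kept

Corrected query:
SELECT p.name, c.salary FROM departments p LEFT JOIN staff c ON c.dept_id = p.id AND c.salary > 174277

Result:
name        | salary
------------+-------
HR          | NULL  
Marketing   | NULL  
Finance     | 174289
Engineering | NULL  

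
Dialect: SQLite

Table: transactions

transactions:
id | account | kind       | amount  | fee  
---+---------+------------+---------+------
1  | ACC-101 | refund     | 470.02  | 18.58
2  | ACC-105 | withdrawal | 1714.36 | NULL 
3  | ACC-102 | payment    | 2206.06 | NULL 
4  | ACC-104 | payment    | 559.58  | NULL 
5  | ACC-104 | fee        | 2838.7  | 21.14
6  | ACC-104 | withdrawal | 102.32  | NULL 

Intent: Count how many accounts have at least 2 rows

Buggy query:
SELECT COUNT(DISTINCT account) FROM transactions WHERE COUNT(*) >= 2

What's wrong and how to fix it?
Bug: WHERE filters individual rows, not groups, so a group-level COUNT is invalid there

Fix: Group first with HAVING COUNT(*) >= 2, then COUNT the resulting groups

Corrected query:
SELECT COUNT(*) FROM (SELECT account FROM transactions GROUP BY account HAVING COUNT(*) >= 2)

Result:
COUNT(*)
--------
1       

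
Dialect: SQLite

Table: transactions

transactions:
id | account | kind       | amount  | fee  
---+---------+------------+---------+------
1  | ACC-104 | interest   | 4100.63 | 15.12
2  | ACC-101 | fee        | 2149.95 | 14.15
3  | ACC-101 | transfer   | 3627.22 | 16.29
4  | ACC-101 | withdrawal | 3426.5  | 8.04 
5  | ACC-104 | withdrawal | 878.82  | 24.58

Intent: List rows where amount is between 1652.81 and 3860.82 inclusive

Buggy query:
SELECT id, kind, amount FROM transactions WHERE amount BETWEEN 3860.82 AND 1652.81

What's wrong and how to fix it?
Bug: BETWEEN expects the lower bound first; with 3860.82 AND 1652.81 the range is empty

Fix: Swap the bounds so the smaller value comes first

Corrected query:
SELECT id, kind, amount FROM transactions WHERE amount BETWEEN 1652.81 AND 3860.82

Result:
id | kind       | amount 
---+------------+--------
2  | fee        | 2149.95
3  | transfer   | 3627.22
4  | withdrawal | 3426.5 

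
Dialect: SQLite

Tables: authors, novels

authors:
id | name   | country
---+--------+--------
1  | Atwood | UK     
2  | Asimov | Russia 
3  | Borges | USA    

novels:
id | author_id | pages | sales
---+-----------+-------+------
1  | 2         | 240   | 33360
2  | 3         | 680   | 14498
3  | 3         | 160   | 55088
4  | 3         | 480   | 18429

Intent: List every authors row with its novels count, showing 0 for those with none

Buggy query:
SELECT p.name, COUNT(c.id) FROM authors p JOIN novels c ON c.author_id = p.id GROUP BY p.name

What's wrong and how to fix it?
Bug: INNER JOIN drops authors rows that have no matching novels rows

Fix: Switch to LEFT JOIN to retain unmatched parent rows

Corrected query:
SELECT p.name, COUNT(c.id) FROM authors p LEFT JOIN novels c ON c.author_id = p.id GROUP BY p.name

Result:
name   | COUNT(c.id)
-------+------------
Asimov | 1          
Atwood | 0          
Borges | 3          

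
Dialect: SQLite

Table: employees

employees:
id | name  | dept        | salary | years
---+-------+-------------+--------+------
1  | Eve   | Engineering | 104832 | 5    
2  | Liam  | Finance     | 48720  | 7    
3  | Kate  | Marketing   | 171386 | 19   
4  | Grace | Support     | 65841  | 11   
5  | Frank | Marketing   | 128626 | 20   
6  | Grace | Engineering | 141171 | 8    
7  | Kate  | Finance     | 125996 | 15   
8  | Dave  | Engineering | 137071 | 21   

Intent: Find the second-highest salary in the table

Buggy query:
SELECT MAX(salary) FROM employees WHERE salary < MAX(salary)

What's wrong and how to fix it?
Bug: The inner MAX is an aggregate inside WHERE, which is not allowed

Fix: Compute the overall MAX in a subquery, then take MAX of rows below it

Corrected query:
SELECT MAX(salary) FROM employees WHERE salary < (SELECT MAX(salary) FROM employees)

Result:
MAX(salary)
-----------
141171     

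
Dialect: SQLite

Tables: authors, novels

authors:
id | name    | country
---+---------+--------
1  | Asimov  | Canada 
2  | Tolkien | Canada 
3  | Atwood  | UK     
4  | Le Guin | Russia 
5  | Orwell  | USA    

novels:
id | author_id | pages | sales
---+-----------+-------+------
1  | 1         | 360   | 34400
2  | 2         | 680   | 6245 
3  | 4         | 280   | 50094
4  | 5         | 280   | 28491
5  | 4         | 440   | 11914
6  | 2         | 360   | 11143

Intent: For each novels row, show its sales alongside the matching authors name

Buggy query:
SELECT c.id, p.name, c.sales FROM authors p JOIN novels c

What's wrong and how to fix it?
Bug: JOIN with no ON clause produces a cartesian product; every novels row pairs with every authors row

Fix: Add ON c.author_id = p.id to the JOIN

Corrected query:
SELECT c.id, p.name, c.sales FROM authors p JOIN novels c ON c.author_id = p.id

Result:
id | name    | sales
---+---------+------
1  | Asimov  | 34400
2  | Tolkien | 6245 
3  | Le Guin | 50094
4  | Orwell  | 28491
5  | Le Guin | 11914
6  | Tolkien | 11143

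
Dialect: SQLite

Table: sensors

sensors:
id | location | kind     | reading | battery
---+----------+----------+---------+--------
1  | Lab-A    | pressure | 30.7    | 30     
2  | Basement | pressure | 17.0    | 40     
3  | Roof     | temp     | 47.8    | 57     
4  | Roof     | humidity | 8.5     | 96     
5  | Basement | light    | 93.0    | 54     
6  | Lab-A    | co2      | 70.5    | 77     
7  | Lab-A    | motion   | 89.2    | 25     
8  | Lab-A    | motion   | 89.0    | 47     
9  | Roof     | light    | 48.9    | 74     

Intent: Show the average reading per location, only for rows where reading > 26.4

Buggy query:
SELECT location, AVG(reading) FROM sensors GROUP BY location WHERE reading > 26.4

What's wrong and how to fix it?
Bug: Row-level WHERE must come before GROUP BY in the clause order

Fix: Place WHERE between FROM and GROUP BY

Corrected query:
SELECT location, AVG(reading) FROM sensors WHERE reading > 26.4 GROUP BY location

Result:
location | AVG(reading)
---------+-------------
Basement | 93          
Lab-A    | 69.85       
Roof     | 48.35       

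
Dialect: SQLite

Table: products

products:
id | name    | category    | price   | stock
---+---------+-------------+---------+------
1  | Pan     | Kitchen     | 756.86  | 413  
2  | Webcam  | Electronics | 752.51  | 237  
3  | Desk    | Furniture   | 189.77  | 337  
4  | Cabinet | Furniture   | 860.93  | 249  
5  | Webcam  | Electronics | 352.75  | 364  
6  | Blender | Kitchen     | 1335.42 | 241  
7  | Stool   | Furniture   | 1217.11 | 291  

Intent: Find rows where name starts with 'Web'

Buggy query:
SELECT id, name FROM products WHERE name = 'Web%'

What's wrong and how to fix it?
Bug: Wildcards only work with LIKE; '=' treats '%' as a literal character

Fix: Use LIKE for wildcard pattern matching

Corrected query:
SELECT id, name FROM products WHERE name LIKE 'Web%'

Result:
id | name  
---+-------
2  | Webcam
5  | Webcam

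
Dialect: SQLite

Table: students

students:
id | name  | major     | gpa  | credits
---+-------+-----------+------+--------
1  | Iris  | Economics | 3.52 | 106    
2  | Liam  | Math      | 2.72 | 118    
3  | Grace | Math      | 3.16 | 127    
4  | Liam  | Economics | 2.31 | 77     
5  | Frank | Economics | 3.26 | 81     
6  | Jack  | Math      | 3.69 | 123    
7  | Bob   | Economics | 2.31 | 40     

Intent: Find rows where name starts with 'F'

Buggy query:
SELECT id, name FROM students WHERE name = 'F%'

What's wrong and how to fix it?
Bug: '=' compares the literal string including the % character; pattern matching needs LIKE

Fix: Use LIKE for wildcard pattern matching

Corrected query:
SELECT id, name FROM students WHERE name LIKE 'F%'

Result:
id | name 
---+------
5  | Frank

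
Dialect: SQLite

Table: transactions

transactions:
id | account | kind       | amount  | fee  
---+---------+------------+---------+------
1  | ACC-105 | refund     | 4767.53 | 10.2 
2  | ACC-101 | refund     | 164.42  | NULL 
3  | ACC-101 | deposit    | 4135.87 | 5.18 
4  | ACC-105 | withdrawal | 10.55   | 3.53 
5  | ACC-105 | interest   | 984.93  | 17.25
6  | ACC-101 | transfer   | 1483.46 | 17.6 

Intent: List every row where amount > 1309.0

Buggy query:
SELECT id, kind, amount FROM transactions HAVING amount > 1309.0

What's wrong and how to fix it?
Bug: HAVING filters the output of aggregation, but this query has no GROUP BY and no aggregate functions, so SQLite rejects it (HAVING clause on a non-aggregate query); the condition here is per row

Fix: Replace HAVING with WHERE since the condition applies to individual rows

Corrected query:
SELECT id, kind, amount FROM transactions WHERE amount > 1309.0

Result:
id | kind     | amount 
---+----------+--------
1  | refund   | 4767.53
3  | deposit  | 4135.87
6  | transfer | 1483.46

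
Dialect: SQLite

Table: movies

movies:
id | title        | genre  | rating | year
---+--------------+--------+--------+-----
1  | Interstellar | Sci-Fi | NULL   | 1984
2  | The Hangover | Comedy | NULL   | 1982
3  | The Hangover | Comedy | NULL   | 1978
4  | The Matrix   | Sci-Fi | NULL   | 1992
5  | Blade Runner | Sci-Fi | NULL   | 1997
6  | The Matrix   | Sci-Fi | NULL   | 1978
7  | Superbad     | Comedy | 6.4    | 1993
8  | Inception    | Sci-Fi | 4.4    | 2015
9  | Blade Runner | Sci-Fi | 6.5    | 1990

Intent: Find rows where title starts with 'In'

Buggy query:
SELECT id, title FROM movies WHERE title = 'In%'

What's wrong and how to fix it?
Bug: '=' compares the literal string including the % character; pattern matching needs LIKE

Fix: Replace '=' with LIKE so 'In%' is treated as a pattern

Corrected query:
SELECT id, title FROM movies WHERE title LIKE 'In%'

Result:
id | title       
---+-------------
1  | Interstellar
8  | Inception   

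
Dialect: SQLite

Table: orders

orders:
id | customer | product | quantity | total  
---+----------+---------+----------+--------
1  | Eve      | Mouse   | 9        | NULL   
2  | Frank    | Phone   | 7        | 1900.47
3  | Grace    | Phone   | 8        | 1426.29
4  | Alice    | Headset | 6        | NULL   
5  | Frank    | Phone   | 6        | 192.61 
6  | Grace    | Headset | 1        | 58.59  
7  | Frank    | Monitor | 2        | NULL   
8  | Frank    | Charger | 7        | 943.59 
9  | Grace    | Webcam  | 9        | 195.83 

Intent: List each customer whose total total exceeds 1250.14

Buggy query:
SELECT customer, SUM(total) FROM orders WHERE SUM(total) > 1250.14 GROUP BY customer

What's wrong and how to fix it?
Bug: SUM(total) is an aggregate, but WHERE filters rows before aggregation

Fix: Use HAVING (which filters groups after aggregation) instead of WHERE

Corrected query:
SELECT customer, SUM(total) FROM orders GROUP BY customer HAVING SUM(total) > 1250.14

Result:
customer | SUM(total)
---------+-----------
Frank    | 3036.67   
Grace    | 1680.71   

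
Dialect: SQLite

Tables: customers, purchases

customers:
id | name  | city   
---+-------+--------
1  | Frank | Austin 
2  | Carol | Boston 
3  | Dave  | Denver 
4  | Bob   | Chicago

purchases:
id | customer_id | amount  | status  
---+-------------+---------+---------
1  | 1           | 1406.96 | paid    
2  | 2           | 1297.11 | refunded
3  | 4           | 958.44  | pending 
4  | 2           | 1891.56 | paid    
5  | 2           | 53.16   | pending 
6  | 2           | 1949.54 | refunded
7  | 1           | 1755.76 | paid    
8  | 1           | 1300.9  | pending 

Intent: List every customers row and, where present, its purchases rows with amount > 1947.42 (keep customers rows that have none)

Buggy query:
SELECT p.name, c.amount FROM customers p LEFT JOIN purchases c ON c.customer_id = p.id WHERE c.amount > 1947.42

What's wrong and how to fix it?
Bug: Filtering c.amount in WHERE discards the NULL rows produced by LEFT JOIN, turning it into an inner join

Fix: Put 'c.amount > 1947.42' in the JOIN's ON clause instead of WHERE

Corrected query:
SELECT p.name, c.amount FROM customers p LEFT JOIN purchases c ON c.customer_id = p.id AND c.amount > 1947.42

Result:
name  | amount 
------+--------
Frank | NULL   
Carol | 1949.54
Dave  | NULL   
Bob   | NULL   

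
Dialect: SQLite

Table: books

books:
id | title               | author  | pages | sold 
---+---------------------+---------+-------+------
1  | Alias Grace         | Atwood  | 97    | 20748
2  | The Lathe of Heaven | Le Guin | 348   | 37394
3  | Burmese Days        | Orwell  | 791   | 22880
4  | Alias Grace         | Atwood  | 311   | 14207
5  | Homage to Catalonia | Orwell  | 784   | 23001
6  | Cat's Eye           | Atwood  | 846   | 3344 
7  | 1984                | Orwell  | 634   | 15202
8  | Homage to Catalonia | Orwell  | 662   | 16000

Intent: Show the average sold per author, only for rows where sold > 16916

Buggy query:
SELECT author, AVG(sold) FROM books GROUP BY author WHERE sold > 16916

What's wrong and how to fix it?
Bug: Row-level WHERE must come before GROUP BY in the clause order

Fix: Move the WHERE clause before GROUP BY

Corrected query:
SELECT author, AVG(sold) FROM books WHERE sold > 16916 GROUP BY author

Result:
author  | AVG(sold)
--------+----------
Atwood  | 20748    
Le Guin | 37394    
Orwell  | 22940.5  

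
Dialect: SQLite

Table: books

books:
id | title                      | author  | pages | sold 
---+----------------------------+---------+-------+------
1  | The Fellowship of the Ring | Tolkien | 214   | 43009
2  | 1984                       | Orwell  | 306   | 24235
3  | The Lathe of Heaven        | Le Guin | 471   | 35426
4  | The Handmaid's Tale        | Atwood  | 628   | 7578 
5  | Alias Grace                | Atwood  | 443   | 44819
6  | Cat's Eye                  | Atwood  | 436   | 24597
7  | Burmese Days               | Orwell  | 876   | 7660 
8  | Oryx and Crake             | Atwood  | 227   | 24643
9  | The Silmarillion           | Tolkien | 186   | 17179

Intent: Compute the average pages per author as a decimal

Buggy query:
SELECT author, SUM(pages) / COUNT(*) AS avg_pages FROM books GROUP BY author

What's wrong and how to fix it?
Bug: Both operands are integers, so '/' performs integer division and truncates

Fix: Cast one side to REAL so the division keeps the fractional part

Corrected query:
SELECT author, SUM(pages) * 1.0 / COUNT(*) AS avg_pages FROM books GROUP BY author

Result:
author  | avg_pages
--------+----------
Atwood  | 433.5    
Le Guin | 471      
Orwell  | 591      
Tolkien | 200      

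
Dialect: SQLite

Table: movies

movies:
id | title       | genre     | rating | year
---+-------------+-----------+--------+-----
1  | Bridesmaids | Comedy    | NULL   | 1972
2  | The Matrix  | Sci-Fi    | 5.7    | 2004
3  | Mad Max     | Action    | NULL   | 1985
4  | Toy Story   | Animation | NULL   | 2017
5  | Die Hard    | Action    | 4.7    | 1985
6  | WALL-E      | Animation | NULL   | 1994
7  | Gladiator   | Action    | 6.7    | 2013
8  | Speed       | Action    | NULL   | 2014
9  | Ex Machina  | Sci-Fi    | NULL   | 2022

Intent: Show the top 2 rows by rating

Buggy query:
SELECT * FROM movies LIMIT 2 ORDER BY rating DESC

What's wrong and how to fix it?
Bug: ORDER BY cannot follow LIMIT; LIMIT is the final clause

Fix: Swap the clauses: ORDER BY first, then LIMIT

Corrected query:
SELECT * FROM movies ORDER BY rating DESC LIMIT 2

Result:
id | title      | genre  | rating | year
---+------------+--------+--------+-----
7  | Gladiator  | Action | 6.7    | 2013
2  | The Matrix | Sci-Fi | 5.7    | 2004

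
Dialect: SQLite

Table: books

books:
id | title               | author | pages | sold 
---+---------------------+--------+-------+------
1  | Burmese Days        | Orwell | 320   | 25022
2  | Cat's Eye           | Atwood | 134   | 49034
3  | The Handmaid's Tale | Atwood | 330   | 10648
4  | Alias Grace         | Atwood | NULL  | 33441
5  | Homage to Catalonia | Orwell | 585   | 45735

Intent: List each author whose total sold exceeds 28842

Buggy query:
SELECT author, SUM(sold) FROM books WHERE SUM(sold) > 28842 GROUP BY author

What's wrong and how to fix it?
Bug: WHERE runs before GROUP BY, so aggregates aren't available there

Fix: Use HAVING (which filters groups after aggregation) instead of WHERE

Corrected query:
SELECT author, SUM(sold) FROM books GROUP BY author HAVING SUM(sold) > 28842

Result:
author | SUM(sold)
-------+----------
Atwood | 93123    
Orwell | 70757    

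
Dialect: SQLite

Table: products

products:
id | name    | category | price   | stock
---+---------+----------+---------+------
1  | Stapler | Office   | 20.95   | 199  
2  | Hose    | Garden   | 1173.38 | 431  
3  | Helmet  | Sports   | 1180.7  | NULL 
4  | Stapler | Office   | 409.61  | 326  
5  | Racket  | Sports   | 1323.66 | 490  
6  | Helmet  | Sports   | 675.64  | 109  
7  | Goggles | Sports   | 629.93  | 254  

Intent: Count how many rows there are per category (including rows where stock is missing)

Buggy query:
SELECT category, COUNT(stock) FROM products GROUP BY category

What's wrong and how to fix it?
Bug: COUNT(stock) skips NULLs, so groups with missing stock are undercounted

Fix: Use COUNT(*) to count all rows regardless of NULL

Corrected query:
SELECT category, COUNT(*) FROM products GROUP BY category

Result:
category | COUNT(*)
---------+---------
Garden   | 1       
Office   | 2       
Sports   | 4       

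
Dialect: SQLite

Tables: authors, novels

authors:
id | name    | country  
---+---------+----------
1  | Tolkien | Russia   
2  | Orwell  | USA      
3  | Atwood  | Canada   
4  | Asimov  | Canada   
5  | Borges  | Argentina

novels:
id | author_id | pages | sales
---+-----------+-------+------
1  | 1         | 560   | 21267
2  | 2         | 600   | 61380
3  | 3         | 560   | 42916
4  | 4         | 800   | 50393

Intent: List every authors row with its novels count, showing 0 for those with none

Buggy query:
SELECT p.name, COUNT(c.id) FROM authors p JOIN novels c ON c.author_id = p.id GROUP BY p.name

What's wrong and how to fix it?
Bug: An inner join excludes parents with zero children

Fix: Switch to LEFT JOIN to retain unmatched parent rows

Corrected query:
SELECT p.name, COUNT(c.id) FROM authors p LEFT JOIN novels c ON c.author_id = p.id GROUP BY p.name

Result:
name    | COUNT(c.id)
--------+------------
Asimov  | 1          
Atwood  | 1          
Borges  | 0          
Orwell  | 1          
Tolkien | 1          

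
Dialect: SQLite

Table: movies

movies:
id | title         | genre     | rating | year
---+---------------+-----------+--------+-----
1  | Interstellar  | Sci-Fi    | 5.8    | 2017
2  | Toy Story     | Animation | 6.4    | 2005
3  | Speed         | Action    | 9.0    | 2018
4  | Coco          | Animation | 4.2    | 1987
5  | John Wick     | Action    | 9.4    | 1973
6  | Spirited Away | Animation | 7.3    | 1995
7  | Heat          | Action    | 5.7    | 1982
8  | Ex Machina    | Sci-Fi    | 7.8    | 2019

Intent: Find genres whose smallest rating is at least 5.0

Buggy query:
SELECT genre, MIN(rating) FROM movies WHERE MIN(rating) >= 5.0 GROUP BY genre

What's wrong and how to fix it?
Bug: Aggregates like MIN are computed per group after WHERE runs

Fix: Use HAVING for the per-group MIN condition

Corrected query:
SELECT genre, MIN(rating) FROM movies GROUP BY genre HAVING MIN(rating) >= 5.0

Result:
genre  | MIN(rating)
-------+------------
Action | 5.7        
Sci-Fi | 5.8        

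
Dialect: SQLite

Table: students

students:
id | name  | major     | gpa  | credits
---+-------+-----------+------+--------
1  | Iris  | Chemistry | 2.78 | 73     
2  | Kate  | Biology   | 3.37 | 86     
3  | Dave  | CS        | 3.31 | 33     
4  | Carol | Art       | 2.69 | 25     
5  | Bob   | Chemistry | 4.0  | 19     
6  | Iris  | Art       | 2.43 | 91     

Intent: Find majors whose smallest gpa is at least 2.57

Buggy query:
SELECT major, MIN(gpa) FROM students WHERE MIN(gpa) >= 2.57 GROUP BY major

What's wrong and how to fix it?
Bug: MIN() in WHERE is a misuse of aggregate

Fix: Replace WHERE with HAVING after the GROUP BY

Corrected query:
SELECT major, MIN(gpa) FROM students GROUP BY major HAVING MIN(gpa) >= 2.57

Result:
major     | MIN(gpa)
----------+---------
Biology   | 3.37    
CS        | 3.31    
Chemistry | 2.78    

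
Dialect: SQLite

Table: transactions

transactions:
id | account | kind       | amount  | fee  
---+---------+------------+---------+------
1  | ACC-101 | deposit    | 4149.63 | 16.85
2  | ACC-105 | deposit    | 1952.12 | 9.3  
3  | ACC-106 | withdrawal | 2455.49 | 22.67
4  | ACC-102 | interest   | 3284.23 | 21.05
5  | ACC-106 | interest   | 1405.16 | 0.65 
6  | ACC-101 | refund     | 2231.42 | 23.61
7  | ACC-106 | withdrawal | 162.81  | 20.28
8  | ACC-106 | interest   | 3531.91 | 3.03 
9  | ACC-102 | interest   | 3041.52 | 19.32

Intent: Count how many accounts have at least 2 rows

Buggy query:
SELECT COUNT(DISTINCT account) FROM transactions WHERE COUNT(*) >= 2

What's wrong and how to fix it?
Bug: WHERE filters individual rows, not groups, so a group-level COUNT is invalid there

Fix: Group first with HAVING COUNT(*) >= 2, then COUNT the resulting groups

Corrected query:
SELECT COUNT(*) FROM (SELECT account FROM transactions GROUP BY account HAVING COUNT(*) >= 2)

Result:
COUNT(*)
--------
3       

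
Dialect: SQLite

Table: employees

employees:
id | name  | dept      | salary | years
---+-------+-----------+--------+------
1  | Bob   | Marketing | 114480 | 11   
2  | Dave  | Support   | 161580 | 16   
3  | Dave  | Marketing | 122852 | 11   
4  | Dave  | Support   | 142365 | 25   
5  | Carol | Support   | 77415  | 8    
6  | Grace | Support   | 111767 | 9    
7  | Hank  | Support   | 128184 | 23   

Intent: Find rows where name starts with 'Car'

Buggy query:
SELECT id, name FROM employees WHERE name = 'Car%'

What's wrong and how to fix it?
Bug: Wildcards only work with LIKE; '=' treats '%' as a literal character

Fix: Replace '=' with LIKE so 'Car%' is treated as a pattern

Corrected query:
SELECT id, name FROM employees WHERE name LIKE 'Car%'

Result:
id | name 
---+------
5  | Carol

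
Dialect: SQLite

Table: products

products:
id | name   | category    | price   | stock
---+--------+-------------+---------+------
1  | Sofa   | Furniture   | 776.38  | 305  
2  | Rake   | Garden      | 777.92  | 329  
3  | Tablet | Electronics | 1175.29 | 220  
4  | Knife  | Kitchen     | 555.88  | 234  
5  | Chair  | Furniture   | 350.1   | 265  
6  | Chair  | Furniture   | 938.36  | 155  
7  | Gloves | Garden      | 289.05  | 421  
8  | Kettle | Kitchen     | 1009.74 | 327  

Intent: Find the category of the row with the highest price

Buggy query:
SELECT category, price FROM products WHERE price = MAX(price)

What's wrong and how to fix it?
Bug: WHERE is evaluated per row; an aggregate over the whole table isn't defined there

Fix: Wrap MAX in a scalar subquery so WHERE compares against a single value

Corrected query:
SELECT category, price FROM products WHERE price = (SELECT MAX(price) FROM products)

Result:
category    | price  
------------+--------
Electronics | 1175.29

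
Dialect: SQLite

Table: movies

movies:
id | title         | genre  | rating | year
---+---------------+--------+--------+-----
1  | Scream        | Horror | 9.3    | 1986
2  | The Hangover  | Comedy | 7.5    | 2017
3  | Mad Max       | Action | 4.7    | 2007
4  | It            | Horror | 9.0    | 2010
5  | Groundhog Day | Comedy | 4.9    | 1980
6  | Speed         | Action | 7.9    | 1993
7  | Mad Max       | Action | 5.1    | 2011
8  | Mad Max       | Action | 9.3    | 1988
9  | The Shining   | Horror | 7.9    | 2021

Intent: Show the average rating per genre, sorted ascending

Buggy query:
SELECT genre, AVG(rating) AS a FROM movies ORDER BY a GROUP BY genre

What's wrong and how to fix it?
Bug: ORDER BY appears before GROUP BY; SQL clause order requires GROUP BY first

Fix: Reorder: SELECT … FROM … GROUP BY … ORDER BY …

Corrected query:
SELECT genre, AVG(rating) AS a FROM movies GROUP BY genre ORDER BY a

Result:
genre  | a       
-------+---------
Comedy | 6.2     
Action | 6.75    
Horror | 8.733333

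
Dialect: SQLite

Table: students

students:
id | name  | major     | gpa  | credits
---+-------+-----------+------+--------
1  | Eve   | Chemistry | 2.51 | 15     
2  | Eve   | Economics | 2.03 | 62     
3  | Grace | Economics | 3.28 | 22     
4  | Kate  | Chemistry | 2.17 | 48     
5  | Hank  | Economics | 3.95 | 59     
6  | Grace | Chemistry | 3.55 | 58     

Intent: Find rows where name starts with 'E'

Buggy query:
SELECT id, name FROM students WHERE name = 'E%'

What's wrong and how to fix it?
Bug: '=' compares the literal string including the % character; pattern matching needs LIKE

Fix: Use LIKE for wildcard pattern matching

Corrected query:
SELECT id, name FROM students WHERE name LIKE 'E%'

Result:
id | name
---+-----
1  | Eve 
2  | Eve 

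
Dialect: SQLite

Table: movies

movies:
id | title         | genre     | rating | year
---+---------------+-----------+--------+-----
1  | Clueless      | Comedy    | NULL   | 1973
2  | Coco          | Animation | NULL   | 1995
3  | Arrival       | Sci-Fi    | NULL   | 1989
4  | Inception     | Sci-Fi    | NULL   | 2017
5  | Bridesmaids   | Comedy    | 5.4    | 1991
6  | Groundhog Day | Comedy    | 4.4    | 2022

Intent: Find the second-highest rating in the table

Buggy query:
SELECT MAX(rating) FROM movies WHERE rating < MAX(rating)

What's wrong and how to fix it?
Bug: MAX(rating) on the right of the comparison is an aggregate-in-WHERE error

Fix: Compute the overall MAX in a subquery, then take MAX of rows below it

Corrected query:
SELECT MAX(rating) FROM movies WHERE rating < (SELECT MAX(rating) FROM movies)

Result:
MAX(rating)
-----------
4.4        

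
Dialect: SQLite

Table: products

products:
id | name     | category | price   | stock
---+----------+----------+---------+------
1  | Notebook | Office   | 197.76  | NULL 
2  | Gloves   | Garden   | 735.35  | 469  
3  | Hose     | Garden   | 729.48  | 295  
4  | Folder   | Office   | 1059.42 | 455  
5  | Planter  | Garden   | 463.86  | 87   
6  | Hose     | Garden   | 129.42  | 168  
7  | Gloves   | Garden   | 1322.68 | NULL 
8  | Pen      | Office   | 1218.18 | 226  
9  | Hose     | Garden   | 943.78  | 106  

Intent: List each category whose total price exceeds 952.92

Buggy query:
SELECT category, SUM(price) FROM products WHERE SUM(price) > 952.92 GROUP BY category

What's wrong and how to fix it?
Bug: SUM(price) is an aggregate, but WHERE filters rows before aggregation

Fix: Use HAVING (which filters groups after aggregation) instead of WHERE

Corrected query:
SELECT category, SUM(price) FROM products GROUP BY category HAVING SUM(price) > 952.92

Result:
category | SUM(price)
---------+-----------
Garden   | 4324.57   
Office   | 2475.36   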